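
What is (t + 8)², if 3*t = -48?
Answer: 64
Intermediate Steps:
t = -16 (t = (⅓)*(-48) = -16)
(t + 8)² = (-16 + 8)² = (-8)² = 64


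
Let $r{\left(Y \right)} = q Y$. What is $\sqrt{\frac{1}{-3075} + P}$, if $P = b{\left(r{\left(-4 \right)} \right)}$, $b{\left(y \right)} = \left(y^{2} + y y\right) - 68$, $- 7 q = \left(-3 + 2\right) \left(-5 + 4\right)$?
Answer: $\frac{i \sqrt{1248148527}}{4305} \approx 8.2065 i$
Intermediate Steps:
$q = - \frac{1}{7}$ ($q = - \frac{\left(-3 + 2\right) \left(-5 + 4\right)}{7} = - \frac{\left(-1\right) \left(-1\right)}{7} = \left(- \frac{1}{7}\right) 1 = - \frac{1}{7} \approx -0.14286$)
$r{\left(Y \right)} = - \frac{Y}{7}$
$b{\left(y \right)} = -68 + 2 y^{2}$ ($b{\left(y \right)} = \left(y^{2} + y^{2}\right) - 68 = 2 y^{2} - 68 = -68 + 2 y^{2}$)
$P = - \frac{3300}{49}$ ($P = -68 + 2 \left(\left(- \frac{1}{7}\right) \left(-4\right)\right)^{2} = -68 + 2 \left(\frac{4}{7}\right)^{2} = -68 + 2 \cdot \frac{16}{49} = -68 + \frac{32}{49} = - \frac{3300}{49} \approx -67.347$)
$\sqrt{\frac{1}{-3075} + P} = \sqrt{\frac{1}{-3075} - \frac{3300}{49}} = \sqrt{- \frac{1}{3075} - \frac{3300}{49}} = \sqrt{- \frac{10147549}{150675}} = \frac{i \sqrt{1248148527}}{4305}$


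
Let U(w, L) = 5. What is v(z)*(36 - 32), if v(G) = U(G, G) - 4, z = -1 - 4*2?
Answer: 4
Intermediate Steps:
z = -9 (z = -1 - 8 = -9)
v(G) = 1 (v(G) = 5 - 4 = 1)
v(z)*(36 - 32) = 1*(36 - 32) = 1*4 = 4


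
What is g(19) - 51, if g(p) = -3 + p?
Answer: -35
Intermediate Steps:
g(19) - 51 = (-3 + 19) - 51 = 16 - 51 = -35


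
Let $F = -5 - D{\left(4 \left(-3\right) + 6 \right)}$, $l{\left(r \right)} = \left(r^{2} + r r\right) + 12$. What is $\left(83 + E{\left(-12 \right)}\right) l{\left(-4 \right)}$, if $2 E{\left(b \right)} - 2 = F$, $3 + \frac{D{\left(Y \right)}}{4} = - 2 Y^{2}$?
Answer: $10186$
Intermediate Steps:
$l{\left(r \right)} = 12 + 2 r^{2}$ ($l{\left(r \right)} = \left(r^{2} + r^{2}\right) + 12 = 2 r^{2} + 12 = 12 + 2 r^{2}$)
$D{\left(Y \right)} = -12 - 8 Y^{2}$ ($D{\left(Y \right)} = -12 + 4 \left(- 2 Y^{2}\right) = -12 - 8 Y^{2}$)
$F = 295$ ($F = -5 - \left(-12 - 8 \left(4 \left(-3\right) + 6\right)^{2}\right) = -5 - \left(-12 - 8 \left(-12 + 6\right)^{2}\right) = -5 - \left(-12 - 8 \left(-6\right)^{2}\right) = -5 - \left(-12 - 288\right) = -5 - -300 = -5 + 300 = 295$)
$E{\left(b \right)} = \frac{297}{2}$ ($E{\left(b \right)} = 1 + \frac{1}{2} \cdot 295 = 1 + \frac{295}{2} = \frac{297}{2}$)
$\left(83 + E{\left(-12 \right)}\right) l{\left(-4 \right)} = \left(83 + \frac{297}{2}\right) \left(12 + 2 \left(-4\right)^{2}\right) = \frac{463 \left(12 + 2 \cdot 16\right)}{2} = \frac{463 \left(12 + 32\right)}{2} = \frac{463}{2} \cdot 44 = 10186$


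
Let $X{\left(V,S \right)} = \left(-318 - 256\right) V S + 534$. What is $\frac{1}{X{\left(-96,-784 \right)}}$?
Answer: $- \frac{1}{43201002} \approx -2.3148 \cdot 10^{-8}$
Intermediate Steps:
$X{\left(V,S \right)} = 534 - 574 S V$ ($X{\left(V,S \right)} = \left(-318 - 256\right) V S + 534 = - 574 V S + 534 = - 574 S V + 534 = 534 - 574 S V$)
$\frac{1}{X{\left(-96,-784 \right)}} = \frac{1}{534 - \left(-450016\right) \left(-96\right)} = \frac{1}{534 - 43201536} = \frac{1}{-43201002} = - \frac{1}{43201002}$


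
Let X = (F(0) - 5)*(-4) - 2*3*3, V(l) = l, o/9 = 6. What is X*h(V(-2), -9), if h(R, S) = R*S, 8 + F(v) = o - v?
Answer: -3276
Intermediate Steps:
o = 54 (o = 9*6 = 54)
F(v) = 46 - v (F(v) = -8 + (54 - v) = 46 - v)
X = -182 (X = ((46 - 1*0) - 5)*(-4) - 2*3*3 = ((46 + 0) - 5)*(-4) - 6*3 = (46 - 5)*(-4) - 18 = 41*(-4) - 18 = -164 - 18 = -182)
X*h(V(-2), -9) = -(-364)*(-9) = -182*18 = -3276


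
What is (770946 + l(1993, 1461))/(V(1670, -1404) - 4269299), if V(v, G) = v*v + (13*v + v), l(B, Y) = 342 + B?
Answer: -773281/1457019 ≈ -0.53073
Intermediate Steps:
V(v, G) = v² + 14*v
(770946 + l(1993, 1461))/(V(1670, -1404) - 4269299) = (770946 + (342 + 1993))/(1670*(14 + 1670) - 4269299) = (770946 + 2335)/(1670*1684 - 4269299) = 773281/(2812280 - 4269299) = 773281/(-1457019) = 773281*(-1/1457019) = -773281/1457019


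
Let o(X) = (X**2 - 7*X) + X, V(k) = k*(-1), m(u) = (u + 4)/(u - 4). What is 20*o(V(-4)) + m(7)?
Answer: -469/3 ≈ -156.33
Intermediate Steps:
m(u) = (4 + u)/(-4 + u)
V(k) = -k
o(X) = X**2 - 6*X
20*o(V(-4)) + m(7) = 20*((-1*(-4))*(-6 - 1*(-4))) + (4 + 7)/(-4 + 7) = 20*(4*(-6 + 4)) + 11/3 = 20*(4*(-2)) + (1/3)*11 = 20*(-8) + 11/3 = -160 + 11/3 = -469/3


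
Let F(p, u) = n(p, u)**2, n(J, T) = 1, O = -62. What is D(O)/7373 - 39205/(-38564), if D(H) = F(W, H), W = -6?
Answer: 289097029/284332372 ≈ 1.0168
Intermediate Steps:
F(p, u) = 1 (F(p, u) = 1**2 = 1)
D(H) = 1
D(O)/7373 - 39205/(-38564) = 1/7373 - 39205/(-38564) = 1*(1/7373) - 39205*(-1/38564) = 1/7373 + 39205/38564 = 289097029/284332372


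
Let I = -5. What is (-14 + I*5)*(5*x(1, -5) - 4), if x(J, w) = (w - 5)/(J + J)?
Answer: 1131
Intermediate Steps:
x(J, w) = (-5 + w)/(2*J) (x(J, w) = (-5 + w)/((2*J)) = (-5 + w)*(1/(2*J)) = (-5 + w)/(2*J))
(-14 + I*5)*(5*x(1, -5) - 4) = (-14 - 5*5)*(5*((½)*(-5 - 5)/1) - 4) = (-14 - 25)*(5*((½)*1*(-10)) - 4) = -39*(5*(-5) - 4) = -39*(-25 - 4) = -39*(-29) = 1131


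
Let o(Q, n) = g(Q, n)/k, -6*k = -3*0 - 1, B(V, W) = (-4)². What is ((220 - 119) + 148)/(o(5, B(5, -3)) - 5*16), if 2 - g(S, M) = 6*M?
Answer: -249/644 ≈ -0.38665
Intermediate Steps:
g(S, M) = 2 - 6*M
B(V, W) = 16
k = ⅙ (k = -(-3*0 - 1)/6 = -(0 - 1)/6 = -⅙*(-1) = ⅙ ≈ 0.16667)
o(Q, n) = 12 - 36*n (o(Q, n) = (2 - 6*n)/(⅙) = (2 - 6*n)*6 = 12 - 36*n)
((220 - 119) + 148)/(o(5, B(5, -3)) - 5*16) = ((220 - 119) + 148)/((12 - 36*16) - 5*16) = (101 + 148)/((12 - 576) - 80) = 249/(-564 - 80) = 249/(-644) = 249*(-1/644) = -249/644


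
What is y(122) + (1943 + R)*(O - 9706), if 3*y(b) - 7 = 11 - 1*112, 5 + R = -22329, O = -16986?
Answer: 1632829622/3 ≈ 5.4428e+8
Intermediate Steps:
R = -22334 (R = -5 - 22329 = -22334)
y(b) = -94/3 (y(b) = 7/3 + (11 - 1*112)/3 = 7/3 + (11 - 112)/3 = 7/3 + (⅓)*(-101) = 7/3 - 101/3 = -94/3)
y(122) + (1943 + R)*(O - 9706) = -94/3 + (1943 - 22334)*(-16986 - 9706) = -94/3 - 20391*(-26692) = -94/3 + 544276572 = 1632829622/3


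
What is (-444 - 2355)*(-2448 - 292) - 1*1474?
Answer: 7667786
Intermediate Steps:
(-444 - 2355)*(-2448 - 292) - 1*1474 = -2799*(-2740) - 1474 = 7669260 - 1474 = 7667786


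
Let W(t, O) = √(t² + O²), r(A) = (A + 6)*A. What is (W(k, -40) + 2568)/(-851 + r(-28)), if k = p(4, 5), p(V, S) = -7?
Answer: -2568/235 - √1649/235 ≈ -11.100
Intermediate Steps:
r(A) = A*(6 + A) (r(A) = (6 + A)*A = A*(6 + A))
k = -7
W(t, O) = √(O² + t²)
(W(k, -40) + 2568)/(-851 + r(-28)) = (√((-40)² + (-7)²) + 2568)/(-851 - 28*(6 - 28)) = (√(1600 + 49) + 2568)/(-851 - 28*(-22)) = (√1649 + 2568)/(-851 + 616) = (2568 + √1649)/(-235) = (2568 + √1649)*(-1/235) = -2568/235 - √1649/235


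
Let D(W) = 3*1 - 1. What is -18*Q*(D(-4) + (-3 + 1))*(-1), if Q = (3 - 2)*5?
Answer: 0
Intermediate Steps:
D(W) = 2 (D(W) = 3 - 1 = 2)
Q = 5 (Q = 1*5 = 5)
-18*Q*(D(-4) + (-3 + 1))*(-1) = -90*(2 + (-3 + 1))*(-1) = -90*(2 - 2)*(-1) = -90*0*(-1) = -18*0*(-1) = 0*(-1) = 0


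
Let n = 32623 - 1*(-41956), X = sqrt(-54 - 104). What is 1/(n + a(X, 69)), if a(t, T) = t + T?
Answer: 37324/2786162031 - I*sqrt(158)/5572324062 ≈ 1.3396e-5 - 2.2558e-9*I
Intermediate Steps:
X = I*sqrt(158) (X = sqrt(-158) = I*sqrt(158) ≈ 12.57*I)
a(t, T) = T + t
n = 74579 (n = 32623 + 41956 = 74579)
1/(n + a(X, 69)) = 1/(74579 + (69 + I*sqrt(158))) = 1/(74648 + I*sqrt(158))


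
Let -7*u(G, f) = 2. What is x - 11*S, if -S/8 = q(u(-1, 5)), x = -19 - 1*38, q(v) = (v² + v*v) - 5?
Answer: -23649/49 ≈ -482.63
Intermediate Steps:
u(G, f) = -2/7 (u(G, f) = -⅐*2 = -2/7)
q(v) = -5 + 2*v² (q(v) = (v² + v²) - 5 = 2*v² - 5 = -5 + 2*v²)
x = -57 (x = -19 - 38 = -57)
S = 1896/49 (S = -8*(-5 + 2*(-2/7)²) = -8*(-5 + 2*(4/49)) = -8*(-5 + 8/49) = -8*(-237/49) = 1896/49 ≈ 38.694)
x - 11*S = -57 - 11*1896/49 = -57 - 20856/49 = -23649/49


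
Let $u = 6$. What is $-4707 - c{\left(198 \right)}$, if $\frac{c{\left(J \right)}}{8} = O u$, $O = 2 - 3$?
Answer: $-4659$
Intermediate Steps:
$O = -1$ ($O = 2 - 3 = -1$)
$c{\left(J \right)} = -48$ ($c{\left(J \right)} = 8 \left(\left(-1\right) 6\right) = 8 \left(-6\right) = -48$)
$-4707 - c{\left(198 \right)} = -4707 - -48 = -4707 + 48 = -4659$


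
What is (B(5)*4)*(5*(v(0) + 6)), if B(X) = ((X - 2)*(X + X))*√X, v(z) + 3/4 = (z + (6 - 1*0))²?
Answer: 24750*√5 ≈ 55343.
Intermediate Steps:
v(z) = -¾ + (6 + z)² (v(z) = -¾ + (z + (6 - 1*0))² = -¾ + (z + (6 + 0))² = -¾ + (z + 6)² = -¾ + (6 + z)²)
B(X) = 2*X^(3/2)*(-2 + X) (B(X) = ((-2 + X)*(2*X))*√X = (2*X*(-2 + X))*√X = 2*X^(3/2)*(-2 + X))
(B(5)*4)*(5*(v(0) + 6)) = ((2*5^(3/2)*(-2 + 5))*4)*(5*((-¾ + (6 + 0)²) + 6)) = ((2*(5*√5)*3)*4)*(5*((-¾ + 6²) + 6)) = ((30*√5)*4)*(5*((-¾ + 36) + 6)) = (120*√5)*(5*(141/4 + 6)) = (120*√5)*(5*(165/4)) = (120*√5)*(825/4) = 24750*√5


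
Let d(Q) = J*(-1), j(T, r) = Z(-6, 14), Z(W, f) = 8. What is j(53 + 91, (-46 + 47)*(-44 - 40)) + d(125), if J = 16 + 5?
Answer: -13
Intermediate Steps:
j(T, r) = 8
J = 21
d(Q) = -21 (d(Q) = 21*(-1) = -21)
j(53 + 91, (-46 + 47)*(-44 - 40)) + d(125) = 8 - 21 = -13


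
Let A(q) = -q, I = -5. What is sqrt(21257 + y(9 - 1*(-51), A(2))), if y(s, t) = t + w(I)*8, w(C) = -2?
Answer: sqrt(21239) ≈ 145.74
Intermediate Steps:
y(s, t) = -16 + t (y(s, t) = t - 2*8 = t - 16 = -16 + t)
sqrt(21257 + y(9 - 1*(-51), A(2))) = sqrt(21257 + (-16 - 1*2)) = sqrt(21257 + (-16 - 2)) = sqrt(21257 - 18) = sqrt(21239)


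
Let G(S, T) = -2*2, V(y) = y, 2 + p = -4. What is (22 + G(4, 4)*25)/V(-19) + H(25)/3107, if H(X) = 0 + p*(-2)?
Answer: 242574/59033 ≈ 4.1091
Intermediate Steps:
p = -6 (p = -2 - 4 = -6)
G(S, T) = -4
H(X) = 12 (H(X) = 0 - 6*(-2) = 0 + 12 = 12)
(22 + G(4, 4)*25)/V(-19) + H(25)/3107 = (22 - 4*25)/(-19) + 12/3107 = (22 - 100)*(-1/19) + 12*(1/3107) = -78*(-1/19) + 12/3107 = 78/19 + 12/3107 = 242574/59033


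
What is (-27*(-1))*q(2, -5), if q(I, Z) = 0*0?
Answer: 0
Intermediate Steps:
q(I, Z) = 0
(-27*(-1))*q(2, -5) = -27*(-1)*0 = 27*0 = 0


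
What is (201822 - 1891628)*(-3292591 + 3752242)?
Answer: -776721017706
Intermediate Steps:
(201822 - 1891628)*(-3292591 + 3752242) = -1689806*459651 = -776721017706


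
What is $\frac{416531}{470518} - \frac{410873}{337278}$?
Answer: $- \frac{13209099899}{39673842501} \approx -0.33294$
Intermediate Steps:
$\frac{416531}{470518} - \frac{410873}{337278} = - \frac{13209099899}{39673842501}$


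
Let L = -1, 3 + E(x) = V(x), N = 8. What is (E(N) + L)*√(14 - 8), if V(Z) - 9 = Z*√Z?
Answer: √6*(5 + 16*√2) ≈ 67.673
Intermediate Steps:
V(Z) = 9 + Z^(3/2) (V(Z) = 9 + Z*√Z = 9 + Z^(3/2))
E(x) = 6 + x^(3/2) (E(x) = -3 + (9 + x^(3/2)) = 6 + x^(3/2))
(E(N) + L)*√(14 - 8) = ((6 + 8^(3/2)) - 1)*√(14 - 8) = ((6 + 16*√2) - 1)*√6 = (5 + 16*√2)*√6 = √6*(5 + 16*√2)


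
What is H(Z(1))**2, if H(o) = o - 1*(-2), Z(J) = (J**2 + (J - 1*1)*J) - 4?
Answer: 1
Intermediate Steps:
Z(J) = -4 + J**2 + J*(-1 + J) (Z(J) = (J**2 + (J - 1)*J) - 4 = (J**2 + (-1 + J)*J) - 4 = (J**2 + J*(-1 + J)) - 4 = -4 + J**2 + J*(-1 + J))
H(o) = 2 + o (H(o) = o + 2 = 2 + o)
H(Z(1))**2 = (2 + (-4 - 1*1 + 2*1**2))**2 = (2 + (-4 - 1 + 2*1))**2 = (2 + (-4 - 1 + 2))**2 = (2 - 3)**2 = (-1)**2 = 1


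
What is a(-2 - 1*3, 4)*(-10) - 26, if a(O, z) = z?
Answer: -66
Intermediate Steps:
a(-2 - 1*3, 4)*(-10) - 26 = 4*(-10) - 26 = -40 - 26 = -66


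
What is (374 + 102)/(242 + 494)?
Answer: 119/184 ≈ 0.64674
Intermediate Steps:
(374 + 102)/(242 + 494) = 476/736 = 476*(1/736) = 119/184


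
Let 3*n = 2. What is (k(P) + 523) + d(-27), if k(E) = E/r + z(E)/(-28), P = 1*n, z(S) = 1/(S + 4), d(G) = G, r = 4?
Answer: 583483/1176 ≈ 496.16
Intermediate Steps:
n = ⅔ (n = (⅓)*2 = ⅔ ≈ 0.66667)
z(S) = 1/(4 + S)
P = ⅔ (P = 1*(⅔) = ⅔ ≈ 0.66667)
k(E) = -1/(28*(4 + E)) + E/4 (k(E) = E/4 + 1/((4 + E)*(-28)) = E*(¼) - 1/28/(4 + E) = E/4 - 1/(28*(4 + E)) = -1/(28*(4 + E)) + E/4)
(k(P) + 523) + d(-27) = ((-1 + 7*(⅔)*(4 + ⅔))/(28*(4 + ⅔)) + 523) - 27 = ((-1 + 7*(⅔)*(14/3))/(28*(14/3)) + 523) - 27 = ((1/28)*(3/14)*(-1 + 196/9) + 523) - 27 = ((1/28)*(3/14)*(187/9) + 523) - 27 = (187/1176 + 523) - 27 = 615235/1176 - 27 = 583483/1176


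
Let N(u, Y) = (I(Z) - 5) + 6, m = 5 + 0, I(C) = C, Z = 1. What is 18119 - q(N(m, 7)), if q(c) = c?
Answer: 18117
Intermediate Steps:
m = 5
N(u, Y) = 2 (N(u, Y) = (1 - 5) + 6 = -4 + 6 = 2)
18119 - q(N(m, 7)) = 18119 - 1*2 = 18119 - 2 = 18117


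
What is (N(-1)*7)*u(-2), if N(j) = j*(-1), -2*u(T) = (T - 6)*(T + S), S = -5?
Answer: -196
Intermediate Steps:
u(T) = -(-6 + T)*(-5 + T)/2 (u(T) = -(T - 6)*(T - 5)/2 = -(-6 + T)*(-5 + T)/2)
N(j) = -j
(N(-1)*7)*u(-2) = (-1*(-1)*7)*(-15 - ½*(-2)² + (11/2)*(-2)) = (1*7)*(-15 - ½*4 - 11) = 7*(-15 - 2 - 11) = 7*(-28) = -196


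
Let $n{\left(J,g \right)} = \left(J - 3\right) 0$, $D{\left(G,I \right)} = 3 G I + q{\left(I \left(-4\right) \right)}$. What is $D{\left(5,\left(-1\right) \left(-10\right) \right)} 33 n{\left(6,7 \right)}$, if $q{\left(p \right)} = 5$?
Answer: $0$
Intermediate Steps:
$D{\left(G,I \right)} = 5 + 3 G I$ ($D{\left(G,I \right)} = 3 G I + 5 = 5 + 3 G I$)
$n{\left(J,g \right)} = 0$ ($n{\left(J,g \right)} = \left(-3 + J\right) 0 = 0$)
$D{\left(5,\left(-1\right) \left(-10\right) \right)} 33 n{\left(6,7 \right)} = \left(5 + 3 \cdot 5 \left(\left(-1\right) \left(-10\right)\right)\right) 33 \cdot 0 = \left(5 + 3 \cdot 5 \cdot 10\right) 33 \cdot 0 = \left(5 + 150\right) 33 \cdot 0 = 155 \cdot 33 \cdot 0 = 5115 \cdot 0 = 0$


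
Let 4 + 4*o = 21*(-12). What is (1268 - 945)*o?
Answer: -20672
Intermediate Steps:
o = -64 (o = -1 + (21*(-12))/4 = -1 + (1/4)*(-252) = -1 - 63 = -64)
(1268 - 945)*o = (1268 - 945)*(-64) = 323*(-64) = -20672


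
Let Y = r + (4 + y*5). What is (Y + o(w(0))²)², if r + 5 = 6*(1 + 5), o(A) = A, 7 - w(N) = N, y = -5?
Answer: 3481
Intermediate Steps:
w(N) = 7 - N
r = 31 (r = -5 + 6*(1 + 5) = -5 + 6*6 = -5 + 36 = 31)
Y = 10 (Y = 31 + (4 - 5*5) = 31 + (4 - 25) = 31 - 21 = 10)
(Y + o(w(0))²)² = (10 + (7 - 1*0)²)² = (10 + (7 + 0)²)² = (10 + 7²)² = (10 + 49)² = 59² = 3481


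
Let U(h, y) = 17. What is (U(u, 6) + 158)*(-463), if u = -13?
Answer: -81025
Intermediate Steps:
(U(u, 6) + 158)*(-463) = (17 + 158)*(-463) = 175*(-463) = -81025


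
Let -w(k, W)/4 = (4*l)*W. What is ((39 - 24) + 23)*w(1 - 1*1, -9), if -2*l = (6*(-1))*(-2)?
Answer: -32832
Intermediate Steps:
l = -6 (l = -6*(-1)*(-2)/2 = -(-3)*(-2) = -½*12 = -6)
w(k, W) = 96*W (w(k, W) = -4*4*(-6)*W = -(-96)*W = 96*W)
((39 - 24) + 23)*w(1 - 1*1, -9) = ((39 - 24) + 23)*(96*(-9)) = (15 + 23)*(-864) = 38*(-864) = -32832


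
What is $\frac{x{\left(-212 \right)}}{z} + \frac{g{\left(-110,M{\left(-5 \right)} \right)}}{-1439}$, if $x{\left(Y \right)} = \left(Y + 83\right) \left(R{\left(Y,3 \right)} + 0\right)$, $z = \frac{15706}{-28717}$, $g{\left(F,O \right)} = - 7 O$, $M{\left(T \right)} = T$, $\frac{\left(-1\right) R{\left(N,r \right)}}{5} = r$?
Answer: $- \frac{79962031115}{22600934} \approx -3538.0$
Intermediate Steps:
$R{\left(N,r \right)} = - 5 r$
$z = - \frac{15706}{28717}$ ($z = 15706 \left(- \frac{1}{28717}\right) = - \frac{15706}{28717} \approx -0.54692$)
$x{\left(Y \right)} = -1245 - 15 Y$ ($x{\left(Y \right)} = \left(Y + 83\right) \left(\left(-5\right) 3 + 0\right) = \left(83 + Y\right) \left(-15 + 0\right) = \left(83 + Y\right) \left(-15\right) = -1245 - 15 Y$)
$\frac{x{\left(-212 \right)}}{z} + \frac{g{\left(-110,M{\left(-5 \right)} \right)}}{-1439} = \frac{-1245 - -3180}{- \frac{15706}{28717}} + \frac{\left(-7\right) \left(-5\right)}{-1439} = \left(-1245 + 3180\right) \left(- \frac{28717}{15706}\right) + 35 \left(- \frac{1}{1439}\right) = 1935 \left(- \frac{28717}{15706}\right) - \frac{35}{1439} = - \frac{55567395}{15706} - \frac{35}{1439} = - \frac{79962031115}{22600934}$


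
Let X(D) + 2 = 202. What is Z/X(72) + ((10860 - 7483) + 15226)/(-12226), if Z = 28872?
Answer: 43658559/305650 ≈ 142.84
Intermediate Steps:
X(D) = 200 (X(D) = -2 + 202 = 200)
Z/X(72) + ((10860 - 7483) + 15226)/(-12226) = 28872/200 + ((10860 - 7483) + 15226)/(-12226) = 28872*(1/200) + (3377 + 15226)*(-1/12226) = 3609/25 + 18603*(-1/12226) = 3609/25 - 18603/12226 = 43658559/305650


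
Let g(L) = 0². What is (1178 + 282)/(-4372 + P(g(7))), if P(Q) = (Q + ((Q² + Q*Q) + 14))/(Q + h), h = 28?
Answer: -2920/8743 ≈ -0.33398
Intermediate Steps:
g(L) = 0
P(Q) = (14 + Q + 2*Q²)/(28 + Q) (P(Q) = (Q + ((Q² + Q*Q) + 14))/(Q + 28) = (Q + ((Q² + Q²) + 14))/(28 + Q) = (Q + (2*Q² + 14))/(28 + Q) = (Q + (14 + 2*Q²))/(28 + Q) = (14 + Q + 2*Q²)/(28 + Q))
(1178 + 282)/(-4372 + P(g(7))) = (1178 + 282)/(-4372 + (14 + 0 + 2*0²)/(28 + 0)) = 1460/(-4372 + (14 + 0 + 2*0)/28) = 1460/(-4372 + (14 + 0 + 0)/28) = 1460/(-4372 + (1/28)*14) = 1460/(-4372 + ½) = 1460/(-8743/2) = 1460*(-2/8743) = -2920/8743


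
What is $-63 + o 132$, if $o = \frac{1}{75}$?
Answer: $- \frac{1531}{25} \approx -61.24$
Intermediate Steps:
$o = \frac{1}{75} \approx 0.013333$
$-63 + o 132 = -63 + \frac{1}{75} \cdot 132 = -63 + \frac{44}{25} = - \frac{1531}{25}$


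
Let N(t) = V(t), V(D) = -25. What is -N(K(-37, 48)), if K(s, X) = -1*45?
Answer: 25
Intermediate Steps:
K(s, X) = -45
N(t) = -25
-N(K(-37, 48)) = -1*(-25) = 25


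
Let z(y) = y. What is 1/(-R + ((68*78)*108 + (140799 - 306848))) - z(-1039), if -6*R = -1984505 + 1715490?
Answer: 2256378643/2171683 ≈ 1039.0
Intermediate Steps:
R = 269015/6 (R = -(-1984505 + 1715490)/6 = -⅙*(-269015) = 269015/6 ≈ 44836.)
1/(-R + ((68*78)*108 + (140799 - 306848))) - z(-1039) = 1/(-1*269015/6 + ((68*78)*108 + (140799 - 306848))) - 1*(-1039) = 1/(-269015/6 + (5304*108 - 166049)) + 1039 = 1/(-269015/6 + (572832 - 166049)) + 1039 = 1/(-269015/6 + 406783) + 1039 = 1/(2171683/6) + 1039 = 6/2171683 + 1039 = 2256378643/2171683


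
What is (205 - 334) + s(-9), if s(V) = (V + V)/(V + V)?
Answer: -128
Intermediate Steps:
s(V) = 1 (s(V) = (2*V)/((2*V)) = (2*V)*(1/(2*V)) = 1)
(205 - 334) + s(-9) = (205 - 334) + 1 = -129 + 1 = -128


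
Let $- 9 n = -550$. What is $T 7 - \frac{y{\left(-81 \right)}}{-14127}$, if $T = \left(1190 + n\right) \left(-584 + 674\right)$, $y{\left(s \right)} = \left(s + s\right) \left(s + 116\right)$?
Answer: $\frac{3711631910}{4709} \approx 7.882 \cdot 10^{5}$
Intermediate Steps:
$n = \frac{550}{9}$ ($n = \left(- \frac{1}{9}\right) \left(-550\right) = \frac{550}{9} \approx 61.111$)
$y{\left(s \right)} = 2 s \left(116 + s\right)$
$T = 112600$ ($T = \left(1190 + \frac{550}{9}\right) \left(-584 + 674\right) = \frac{11260}{9} \cdot 90 = 112600$)
$T 7 - \frac{y{\left(-81 \right)}}{-14127} = 112600 \cdot 7 - \frac{2 \left(-81\right) \left(116 - 81\right)}{-14127} = 788200 - 2 \left(-81\right) 35 \left(- \frac{1}{14127}\right) = 788200 - \left(-5670\right) \left(- \frac{1}{14127}\right) = 788200 - \frac{1890}{4709} = \frac{3711631910}{4709}$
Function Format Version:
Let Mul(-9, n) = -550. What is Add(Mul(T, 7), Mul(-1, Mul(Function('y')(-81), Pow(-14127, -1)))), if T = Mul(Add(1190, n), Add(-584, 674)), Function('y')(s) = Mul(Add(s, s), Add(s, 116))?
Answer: Rational(3711631910, 4709) ≈ 7.8820e+5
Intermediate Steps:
n = Rational(550, 9) (n = Mul(Rational(-1, 9), -550) = Rational(550, 9) ≈ 61.111)
Function('y')(s) = Mul(2, s, Add(116, s)) (Function('y')(s) = Mul(Mul(2, s), Add(116, s)) = Mul(2, s, Add(116, s)))
T = 112600 (T = Mul(Add(1190, Rational(550, 9)), Add(-584, 674)) = Mul(Rational(11260, 9), 90) = 112600)
Add(Mul(T, 7), Mul(-1, Mul(Function('y')(-81), Pow(-14127, -1)))) = Add(Mul(112600, 7), Mul(-1, Mul(Mul(2, -81, Add(116, -81)), Pow(-14127, -1)))) = Add(788200, Mul(-1, Mul(Mul(2, -81, 35), Rational(-1, 14127)))) = Add(788200, Mul(-1, Mul(-5670, Rational(-1, 14127)))) = Add(788200, Mul(-1, Rational(1890, 4709))) = Add(788200, Rational(-1890, 4709)) = Rational(3711631910, 4709)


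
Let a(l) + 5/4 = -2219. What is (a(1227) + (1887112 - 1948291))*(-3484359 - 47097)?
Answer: 223891661808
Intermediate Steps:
a(l) = -8881/4 (a(l) = -5/4 - 2219 = -8881/4)
(a(1227) + (1887112 - 1948291))*(-3484359 - 47097) = (-8881/4 + (1887112 - 1948291))*(-3484359 - 47097) = (-8881/4 - 61179)*(-3531456) = -253597/4*(-3531456) = 223891661808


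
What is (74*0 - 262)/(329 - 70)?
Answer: -262/259 ≈ -1.0116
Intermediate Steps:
(74*0 - 262)/(329 - 70) = (0 - 262)/259 = -262*1/259 = -262/259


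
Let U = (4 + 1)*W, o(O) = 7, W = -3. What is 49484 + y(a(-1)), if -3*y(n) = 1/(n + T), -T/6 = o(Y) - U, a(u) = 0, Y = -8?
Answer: 19595665/396 ≈ 49484.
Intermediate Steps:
U = -15 (U = (4 + 1)*(-3) = 5*(-3) = -15)
T = -132 (T = -6*(7 - 1*(-15)) = -6*(7 + 15) = -6*22 = -132)
y(n) = -1/(3*(-132 + n)) (y(n) = -1/(3*(n - 132)) = -1/(3*(-132 + n)))
49484 + y(a(-1)) = 49484 - 1/(-396 + 3*0) = 49484 - 1/(-396 + 0) = 49484 - 1/(-396) = 49484 - 1*(-1/396) = 49484 + 1/396 = 19595665/396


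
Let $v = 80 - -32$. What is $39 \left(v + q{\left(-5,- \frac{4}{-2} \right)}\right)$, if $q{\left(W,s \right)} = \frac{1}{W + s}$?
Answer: $4355$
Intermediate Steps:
$v = 112$ ($v = 80 + 32 = 112$)
$39 \left(v + q{\left(-5,- \frac{4}{-2} \right)}\right) = 39 \left(112 + \frac{1}{-5 - \frac{4}{-2}}\right) = 39 \left(112 + \frac{1}{-5 - -2}\right) = 39 \left(112 + \frac{1}{-5 + 2}\right) = 39 \left(112 + \frac{1}{-3}\right) = 39 \left(112 - \frac{1}{3}\right) = 39 \cdot \frac{335}{3} = 4355$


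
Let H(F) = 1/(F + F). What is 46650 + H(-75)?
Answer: 6997499/150 ≈ 46650.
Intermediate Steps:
H(F) = 1/(2*F)
46650 + H(-75) = 46650 + (1/2)/(-75) = 46650 + (1/2)*(-1/75) = 46650 - 1/150 = 6997499/150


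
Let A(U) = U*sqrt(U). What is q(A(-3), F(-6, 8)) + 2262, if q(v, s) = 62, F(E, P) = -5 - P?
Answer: 2324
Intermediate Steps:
A(U) = U**(3/2)
q(A(-3), F(-6, 8)) + 2262 = 62 + 2262 = 2324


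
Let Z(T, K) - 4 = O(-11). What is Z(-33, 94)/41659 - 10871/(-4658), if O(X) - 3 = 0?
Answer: 452907595/194047622 ≈ 2.3340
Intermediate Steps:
O(X) = 3 (O(X) = 3 + 0 = 3)
Z(T, K) = 7 (Z(T, K) = 4 + 3 = 7)
Z(-33, 94)/41659 - 10871/(-4658) = 7/41659 - 10871/(-4658) = 7*(1/41659) - 10871*(-1/4658) = 7/41659 + 10871/4658 = 452907595/194047622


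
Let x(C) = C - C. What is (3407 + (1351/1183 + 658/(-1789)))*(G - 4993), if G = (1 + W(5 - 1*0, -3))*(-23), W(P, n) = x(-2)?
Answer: -5168034267792/302341 ≈ -1.7093e+7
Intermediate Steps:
x(C) = 0
W(P, n) = 0
G = -23 (G = (1 + 0)*(-23) = 1*(-23) = -23)
(3407 + (1351/1183 + 658/(-1789)))*(G - 4993) = (3407 + (1351/1183 + 658/(-1789)))*(-23 - 4993) = (3407 + (1351*(1/1183) + 658*(-1/1789)))*(-5016) = (3407 + (193/169 - 658/1789))*(-5016) = (3407 + 234075/302341)*(-5016) = (1030309862/302341)*(-5016) = -5168034267792/302341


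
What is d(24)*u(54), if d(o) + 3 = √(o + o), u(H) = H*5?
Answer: -810 + 1080*√3 ≈ 1060.6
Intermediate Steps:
u(H) = 5*H
d(o) = -3 + √2*√o (d(o) = -3 + √(o + o) = -3 + √(2*o) = -3 + √2*√o)
d(24)*u(54) = (-3 + √2*√24)*(5*54) = (-3 + √2*(2*√6))*270 = (-3 + 4*√3)*270 = -810 + 1080*√3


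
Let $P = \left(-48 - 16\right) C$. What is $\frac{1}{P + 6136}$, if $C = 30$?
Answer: $\frac{1}{4216} \approx 0.00023719$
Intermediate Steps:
$P = -1920$ ($P = \left(-48 - 16\right) 30 = \left(-64\right) 30 = -1920$)
$\frac{1}{P + 6136} = \frac{1}{-1920 + 6136} = \frac{1}{4216}$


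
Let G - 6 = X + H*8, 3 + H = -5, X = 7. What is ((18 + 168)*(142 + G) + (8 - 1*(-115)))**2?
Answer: 290668401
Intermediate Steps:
H = -8 (H = -3 - 5 = -8)
G = -51 (G = 6 + (7 - 8*8) = 6 + (7 - 64) = 6 - 57 = -51)
((18 + 168)*(142 + G) + (8 - 1*(-115)))**2 = ((18 + 168)*(142 - 51) + (8 - 1*(-115)))**2 = (186*91 + (8 + 115))**2 = (16926 + 123)**2 = 17049**2 = 290668401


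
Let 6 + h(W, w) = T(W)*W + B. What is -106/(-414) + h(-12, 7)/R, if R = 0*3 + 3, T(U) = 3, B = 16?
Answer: -1741/207 ≈ -8.4106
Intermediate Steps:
R = 3 (R = 0 + 3 = 3)
h(W, w) = 10 + 3*W (h(W, w) = -6 + (3*W + 16) = -6 + (16 + 3*W) = 10 + 3*W)
-106/(-414) + h(-12, 7)/R = -106/(-414) + (10 + 3*(-12))/3 = -106*(-1/414) + (10 - 36)*(1/3) = 53/207 - 26*1/3 = 53/207 - 26/3 = -1741/207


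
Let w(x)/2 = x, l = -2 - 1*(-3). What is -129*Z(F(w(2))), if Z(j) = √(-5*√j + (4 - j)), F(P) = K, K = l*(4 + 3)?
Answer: -129*I*√(3 + 5*√7) ≈ -519.68*I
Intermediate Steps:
l = 1 (l = -2 + 3 = 1)
w(x) = 2*x
K = 7 (K = 1*(4 + 3) = 1*7 = 7)
F(P) = 7
Z(j) = √(4 - j - 5*√j)
-129*Z(F(w(2))) = -129*√(4 - 1*7 - 5*√7) = -129*√(4 - 7 - 5*√7) = -129*√(-3 - 5*√7)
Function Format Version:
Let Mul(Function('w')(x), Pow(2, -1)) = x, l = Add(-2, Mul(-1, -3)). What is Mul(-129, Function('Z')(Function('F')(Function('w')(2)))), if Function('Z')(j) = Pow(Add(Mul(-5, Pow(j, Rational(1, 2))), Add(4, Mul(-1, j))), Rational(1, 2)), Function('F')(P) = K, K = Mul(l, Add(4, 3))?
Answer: Mul(-129, I, Pow(Add(3, Mul(5, Pow(7, Rational(1, 2)))), Rational(1, 2))) ≈ Mul(-519.68, I)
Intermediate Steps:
l = 1 (l = Add(-2, 3) = 1)
Function('w')(x) = Mul(2, x)
K = 7 (K = Mul(1, Add(4, 3)) = Mul(1, 7) = 7)
Function('F')(P) = 7
Function('Z')(j) = Pow(Add(4, Mul(-1, j), Mul(-5, Pow(j, Rational(1, 2)))), Rational(1, 2))
Mul(-129, Function('Z')(Function('F')(Function('w')(2)))) = Mul(-129, Pow(Add(4, Mul(-1, 7), Mul(-5, Pow(7, Rational(1, 2)))), Rational(1, 2))) = Mul(-129, Pow(Add(4, -7, Mul(-5, Pow(7, Rational(1, 2)))), Rational(1, 2))) = Mul(-129, Pow(Add(-3, Mul(-5, Pow(7, Rational(1, 2)))), Rational(1, 2)))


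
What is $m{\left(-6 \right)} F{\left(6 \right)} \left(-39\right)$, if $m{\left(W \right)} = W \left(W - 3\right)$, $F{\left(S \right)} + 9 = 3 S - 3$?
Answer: $-12636$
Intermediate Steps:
$F{\left(S \right)} = -12 + 3 S$ ($F{\left(S \right)} = -9 + \left(3 S - 3\right) = -9 + \left(-3 + 3 S\right) = -12 + 3 S$)
$m{\left(W \right)} = W \left(-3 + W\right)$
$m{\left(-6 \right)} F{\left(6 \right)} \left(-39\right) = - 6 \left(-3 - 6\right) \left(-12 + 3 \cdot 6\right) \left(-39\right) = \left(-6\right) \left(-9\right) \left(-12 + 18\right) \left(-39\right) = 54 \cdot 6 \left(-39\right) = 324 \left(-39\right) = -12636$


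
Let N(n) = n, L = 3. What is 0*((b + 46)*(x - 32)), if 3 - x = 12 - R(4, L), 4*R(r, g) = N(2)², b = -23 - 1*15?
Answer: 0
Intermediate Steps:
b = -38 (b = -23 - 15 = -38)
R(r, g) = 1 (R(r, g) = (¼)*2² = (¼)*4 = 1)
x = -8 (x = 3 - (12 - 1*1) = 3 - (12 - 1) = 3 - 1*11 = 3 - 11 = -8)
0*((b + 46)*(x - 32)) = 0*((-38 + 46)*(-8 - 32)) = 0*(8*(-40)) = 0*(-320) = 0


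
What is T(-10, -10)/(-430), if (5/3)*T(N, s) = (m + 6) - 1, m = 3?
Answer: -12/1075 ≈ -0.011163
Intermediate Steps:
T(N, s) = 24/5 (T(N, s) = 3*((3 + 6) - 1)/5 = 3*(9 - 1)/5 = (3/5)*8 = 24/5)
T(-10, -10)/(-430) = (24/5)/(-430) = (24/5)*(-1/430) = -12/1075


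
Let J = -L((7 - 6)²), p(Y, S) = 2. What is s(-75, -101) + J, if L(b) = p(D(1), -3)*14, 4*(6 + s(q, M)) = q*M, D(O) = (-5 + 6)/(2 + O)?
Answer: 7439/4 ≈ 1859.8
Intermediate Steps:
D(O) = 1/(2 + O)
s(q, M) = -6 + M*q/4 (s(q, M) = -6 + (q*M)/4 = -6 + (M*q)/4 = -6 + M*q/4)
L(b) = 28 (L(b) = 2*14 = 28)
J = -28 (J = -1*28 = -28)
s(-75, -101) + J = (-6 + (¼)*(-101)*(-75)) - 28 = (-6 + 7575/4) - 28 = 7551/4 - 28 = 7439/4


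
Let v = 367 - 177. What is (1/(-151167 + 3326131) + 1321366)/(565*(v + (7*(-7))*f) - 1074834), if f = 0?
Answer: -4195289480825/3071726870576 ≈ -1.3658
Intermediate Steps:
v = 190
(1/(-151167 + 3326131) + 1321366)/(565*(v + (7*(-7))*f) - 1074834) = (1/(-151167 + 3326131) + 1321366)/(565*(190 + (7*(-7))*0) - 1074834) = (1/3174964 + 1321366)/(565*(190 - 49*0) - 1074834) = (1/3174964 + 1321366)/(565*(190 + 0) - 1074834) = 4195289480825/(3174964*(565*190 - 1074834)) = 4195289480825/(3174964*(107350 - 1074834)) = (4195289480825/3174964)/(-967484) = (4195289480825/3174964)*(-1/967484) = -4195289480825/3071726870576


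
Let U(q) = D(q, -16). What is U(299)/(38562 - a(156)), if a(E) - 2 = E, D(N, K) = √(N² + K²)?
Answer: √89657/38404 ≈ 0.0077968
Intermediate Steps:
D(N, K) = √(K² + N²)
U(q) = √(256 + q²) (U(q) = √((-16)² + q²) = √(256 + q²))
a(E) = 2 + E
U(299)/(38562 - a(156)) = √(256 + 299²)/(38562 - (2 + 156)) = √(256 + 89401)/(38562 - 1*158) = √89657/(38562 - 158) = √89657/38404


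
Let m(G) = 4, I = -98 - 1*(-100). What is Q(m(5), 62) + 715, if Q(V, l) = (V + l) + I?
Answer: 783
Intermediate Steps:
I = 2 (I = -98 + 100 = 2)
Q(V, l) = 2 + V + l (Q(V, l) = (V + l) + 2 = 2 + V + l)
Q(m(5), 62) + 715 = (2 + 4 + 62) + 715 = 68 + 715 = 783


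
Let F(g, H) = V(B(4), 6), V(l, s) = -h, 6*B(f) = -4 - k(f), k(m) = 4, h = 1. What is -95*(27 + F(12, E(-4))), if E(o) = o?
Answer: -2470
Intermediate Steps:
B(f) = -4/3 (B(f) = (-4 - 1*4)/6 = (-4 - 4)/6 = (⅙)*(-8) = -4/3)
V(l, s) = -1 (V(l, s) = -1*1 = -1)
F(g, H) = -1
-95*(27 + F(12, E(-4))) = -95*(27 - 1) = -95*26 = -2470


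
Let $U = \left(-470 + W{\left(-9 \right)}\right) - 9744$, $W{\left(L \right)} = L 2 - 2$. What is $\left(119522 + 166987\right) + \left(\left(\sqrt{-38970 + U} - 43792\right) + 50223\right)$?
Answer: $292940 + 2 i \sqrt{12301} \approx 2.9294 \cdot 10^{5} + 221.82 i$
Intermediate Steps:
$W{\left(L \right)} = -2 + 2 L$ ($W{\left(L \right)} = 2 L - 2 = -2 + 2 L$)
$U = -10234$ ($U = \left(-470 + \left(-2 + 2 \left(-9\right)\right)\right) - 9744 = \left(-470 - 20\right) - 9744 = -490 - 9744 = -10234$)
$\left(119522 + 166987\right) + \left(\left(\sqrt{-38970 + U} - 43792\right) + 50223\right) = \left(119522 + 166987\right) + \left(\left(\sqrt{-38970 - 10234} - 43792\right) + 50223\right) = 286509 + \left(\left(\sqrt{-49204} - 43792\right) + 50223\right) = 286509 + \left(\left(2 i \sqrt{12301} - 43792\right) + 50223\right) = 286509 + \left(\left(-43792 + 2 i \sqrt{12301}\right) + 50223\right) = 286509 + \left(6431 + 2 i \sqrt{12301}\right) = 292940 + 2 i \sqrt{12301}$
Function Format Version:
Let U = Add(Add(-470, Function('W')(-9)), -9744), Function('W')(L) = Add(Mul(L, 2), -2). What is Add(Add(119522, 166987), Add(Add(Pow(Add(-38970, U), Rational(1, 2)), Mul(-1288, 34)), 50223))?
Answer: Add(292940, Mul(2, I, Pow(12301, Rational(1, 2)))) ≈ Add(2.9294e+5, Mul(221.82, I))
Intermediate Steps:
Function('W')(L) = Add(-2, Mul(2, L)) (Function('W')(L) = Add(Mul(2, L), -2) = Add(-2, Mul(2, L)))
U = -10234 (U = Add(Add(-470, Add(-2, Mul(2, -9))), -9744) = Add(Add(-470, Add(-2, -18)), -9744) = Add(Add(-470, -20), -9744) = Add(-490, -9744) = -10234)
Add(Add(119522, 166987), Add(Add(Pow(Add(-38970, U), Rational(1, 2)), Mul(-1288, 34)), 50223)) = Add(Add(119522, 166987), Add(Add(Pow(Add(-38970, -10234), Rational(1, 2)), Mul(-1288, 34)), 50223)) = Add(286509, Add(Add(Pow(-49204, Rational(1, 2)), -43792), 50223)) = Add(286509, Add(Add(Mul(2, I, Pow(12301, Rational(1, 2))), -43792), 50223)) = Add(286509, Add(Add(-43792, Mul(2, I, Pow(12301, Rational(1, 2)))), 50223)) = Add(286509, Add(6431, Mul(2, I, Pow(12301, Rational(1, 2))))) = Add(292940, Mul(2, I, Pow(12301, Rational(1, 2))))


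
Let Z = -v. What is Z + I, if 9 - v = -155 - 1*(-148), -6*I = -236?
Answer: 70/3 ≈ 23.333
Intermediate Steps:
I = 118/3 (I = -⅙*(-236) = 118/3 ≈ 39.333)
v = 16 (v = 9 - (-155 - 1*(-148)) = 9 - (-155 + 148) = 9 - 1*(-7) = 9 + 7 = 16)
Z = -16 (Z = -1*16 = -16)
Z + I = -16 + 118/3 = 70/3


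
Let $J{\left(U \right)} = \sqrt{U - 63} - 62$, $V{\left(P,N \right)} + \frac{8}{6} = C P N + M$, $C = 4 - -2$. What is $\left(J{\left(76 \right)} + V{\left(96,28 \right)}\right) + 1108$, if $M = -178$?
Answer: $\frac{50984}{3} + \sqrt{13} \approx 16998.0$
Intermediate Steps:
$C = 6$ ($C = 4 + 2 = 6$)
$V{\left(P,N \right)} = - \frac{538}{3} + 6 N P$ ($V{\left(P,N \right)} = - \frac{4}{3} + \left(6 P N - 178\right) = - \frac{4}{3} + \left(6 N P - 178\right) = - \frac{4}{3} + \left(-178 + 6 N P\right) = - \frac{538}{3} + 6 N P$)
$J{\left(U \right)} = -62 + \sqrt{-63 + U}$ ($J{\left(U \right)} = \sqrt{-63 + U} - 62 = -62 + \sqrt{-63 + U}$)
$\left(J{\left(76 \right)} + V{\left(96,28 \right)}\right) + 1108 = \left(\left(-62 + \sqrt{-63 + 76}\right) - \left(\frac{538}{3} - 16128\right)\right) + 1108 = \left(\left(-62 + \sqrt{13}\right) + \left(- \frac{538}{3} + 16128\right)\right) + 1108 = \left(\left(-62 + \sqrt{13}\right) + \frac{47846}{3}\right) + 1108 = \left(\frac{47660}{3} + \sqrt{13}\right) + 1108 = \frac{50984}{3} + \sqrt{13}$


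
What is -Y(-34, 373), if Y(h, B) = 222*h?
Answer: 7548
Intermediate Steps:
-Y(-34, 373) = -222*(-34) = -1*(-7548) = 7548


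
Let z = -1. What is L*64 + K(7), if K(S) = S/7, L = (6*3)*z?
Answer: -1151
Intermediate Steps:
L = -18 (L = (6*3)*(-1) = 18*(-1) = -18)
K(S) = S/7 (K(S) = S*(⅐) = S/7)
L*64 + K(7) = -18*64 + (⅐)*7 = -1152 + 1 = -1151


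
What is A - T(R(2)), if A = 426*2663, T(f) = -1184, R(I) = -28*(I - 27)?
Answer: 1135622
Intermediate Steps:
R(I) = 756 - 28*I (R(I) = -28*(-27 + I) = 756 - 28*I)
A = 1134438
A - T(R(2)) = 1134438 - 1*(-1184) = 1134438 + 1184 = 1135622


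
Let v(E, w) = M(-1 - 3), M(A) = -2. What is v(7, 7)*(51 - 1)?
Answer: -100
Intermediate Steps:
v(E, w) = -2
v(7, 7)*(51 - 1) = -2*(51 - 1) = -2*50 = -100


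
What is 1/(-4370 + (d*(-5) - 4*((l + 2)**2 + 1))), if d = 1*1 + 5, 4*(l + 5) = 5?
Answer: -4/17665 ≈ -0.00022644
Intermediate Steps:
l = -15/4 (l = -5 + (1/4)*5 = -5 + 5/4 = -15/4 ≈ -3.7500)
d = 6 (d = 1 + 5 = 6)
1/(-4370 + (d*(-5) - 4*((l + 2)**2 + 1))) = 1/(-4370 + (6*(-5) - 4*((-15/4 + 2)**2 + 1))) = 1/(-4370 + (-30 - 4*((-7/4)**2 + 1))) = 1/(-4370 + (-30 - 4*(49/16 + 1))) = 1/(-4370 + (-30 - 4*65/16)) = 1/(-4370 + (-30 - 65/4)) = 1/(-4370 - 185/4) = 1/(-17665/4) = -4/17665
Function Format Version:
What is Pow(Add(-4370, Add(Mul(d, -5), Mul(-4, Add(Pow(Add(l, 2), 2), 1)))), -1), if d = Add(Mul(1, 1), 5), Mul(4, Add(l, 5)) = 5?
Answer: Rational(-4, 17665) ≈ -0.00022644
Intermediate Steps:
l = Rational(-15, 4) (l = Add(-5, Mul(Rational(1, 4), 5)) = Add(-5, Rational(5, 4)) = Rational(-15, 4) ≈ -3.7500)
d = 6 (d = Add(1, 5) = 6)
Pow(Add(-4370, Add(Mul(d, -5), Mul(-4, Add(Pow(Add(l, 2), 2), 1)))), -1) = Pow(Add(-4370, Add(Mul(6, -5), Mul(-4, Add(Pow(Add(Rational(-15, 4), 2), 2), 1)))), -1) = Pow(Add(-4370, Add(-30, Mul(-4, Add(Pow(Rational(-7, 4), 2), 1)))), -1) = Pow(Add(-4370, Add(-30, Mul(-4, Add(Rational(49, 16), 1)))), -1) = Pow(Add(-4370, Add(-30, Mul(-4, Rational(65, 16)))), -1) = Pow(Add(-4370, Add(-30, Rational(-65, 4))), -1) = Pow(Add(-4370, Rational(-185, 4)), -1) = Pow(Rational(-17665, 4), -1) = Rational(-4, 17665)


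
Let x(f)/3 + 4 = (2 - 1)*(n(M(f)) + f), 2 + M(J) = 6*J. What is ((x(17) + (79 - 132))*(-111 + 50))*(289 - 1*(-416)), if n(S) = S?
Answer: -12299430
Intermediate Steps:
M(J) = -2 + 6*J
x(f) = -18 + 21*f (x(f) = -12 + 3*((2 - 1)*((-2 + 6*f) + f)) = -12 + 3*(1*(-2 + 7*f)) = -12 + 3*(-2 + 7*f) = -12 + (-6 + 21*f) = -18 + 21*f)
((x(17) + (79 - 132))*(-111 + 50))*(289 - 1*(-416)) = (((-18 + 21*17) + (79 - 132))*(-111 + 50))*(289 - 1*(-416)) = (((-18 + 357) - 53)*(-61))*(289 + 416) = ((339 - 53)*(-61))*705 = (286*(-61))*705 = -17446*705 = -12299430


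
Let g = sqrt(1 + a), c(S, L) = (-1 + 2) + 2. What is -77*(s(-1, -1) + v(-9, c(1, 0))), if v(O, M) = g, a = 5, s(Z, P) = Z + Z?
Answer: 154 - 77*sqrt(6) ≈ -34.611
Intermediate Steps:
s(Z, P) = 2*Z
c(S, L) = 3 (c(S, L) = 1 + 2 = 3)
g = sqrt(6) (g = sqrt(1 + 5) = sqrt(6) ≈ 2.4495)
v(O, M) = sqrt(6)
-77*(s(-1, -1) + v(-9, c(1, 0))) = -77*(2*(-1) + sqrt(6)) = -77*(-2 + sqrt(6)) = 154 - 77*sqrt(6)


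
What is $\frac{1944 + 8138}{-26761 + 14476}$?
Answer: $- \frac{10082}{12285} \approx -0.82068$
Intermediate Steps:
$\frac{1944 + 8138}{-26761 + 14476} = \frac{10082}{-12285} = 10082 \left(- \frac{1}{12285}\right) = - \frac{10082}{12285}$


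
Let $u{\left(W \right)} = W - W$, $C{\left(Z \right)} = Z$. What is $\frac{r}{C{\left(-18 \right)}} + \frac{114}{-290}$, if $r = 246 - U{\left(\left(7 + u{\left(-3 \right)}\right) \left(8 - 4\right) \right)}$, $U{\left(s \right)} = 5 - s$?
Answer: $- \frac{40031}{2610} \approx -15.338$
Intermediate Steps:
$u{\left(W \right)} = 0$
$r = 269$ ($r = 246 - \left(5 - \left(7 + 0\right) \left(8 - 4\right)\right) = 246 - \left(5 - 7 \cdot 4\right) = 246 - \left(5 - 28\right) = 246 - -23 = 246 + 23 = 269$)
$\frac{r}{C{\left(-18 \right)}} + \frac{114}{-290} = \frac{269}{-18} + \frac{114}{-290} = 269 \left(- \frac{1}{18}\right) + 114 \left(- \frac{1}{290}\right) = - \frac{269}{18} - \frac{57}{145} = - \frac{40031}{2610}$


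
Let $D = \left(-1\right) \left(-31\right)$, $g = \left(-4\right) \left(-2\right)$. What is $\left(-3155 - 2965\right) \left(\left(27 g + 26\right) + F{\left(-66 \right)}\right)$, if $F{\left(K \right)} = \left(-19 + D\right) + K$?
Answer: $-1150560$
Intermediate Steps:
$g = 8$
$D = 31$
$F{\left(K \right)} = 12 + K$ ($F{\left(K \right)} = \left(-19 + 31\right) + K = 12 + K$)
$\left(-3155 - 2965\right) \left(\left(27 g + 26\right) + F{\left(-66 \right)}\right) = \left(-3155 - 2965\right) \left(\left(27 \cdot 8 + 26\right) + \left(12 - 66\right)\right) = - 6120 \left(\left(216 + 26\right) - 54\right) = - 6120 \left(242 - 54\right) = \left(-6120\right) 188 = -1150560$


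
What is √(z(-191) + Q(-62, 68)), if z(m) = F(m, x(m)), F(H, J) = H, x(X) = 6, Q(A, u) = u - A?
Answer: I*√61 ≈ 7.8102*I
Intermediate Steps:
z(m) = m
√(z(-191) + Q(-62, 68)) = √(-191 + (68 - 1*(-62))) = √(-191 + (68 + 62)) = √(-191 + 130) = √(-61) = I*√61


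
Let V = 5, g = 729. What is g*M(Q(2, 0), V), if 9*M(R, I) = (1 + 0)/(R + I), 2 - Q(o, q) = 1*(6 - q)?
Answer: 81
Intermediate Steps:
Q(o, q) = -4 + q (Q(o, q) = 2 - (6 - q) = 2 + (-6 + q) = -4 + q)
M(R, I) = 1/(9*(I + R)) (M(R, I) = ((1 + 0)/(R + I))/9 = (1/(I + R))/9 = 1/(9*(I + R)))
g*M(Q(2, 0), V) = 729*(1/(9*(5 + (-4 + 0)))) = 729*(1/(9*(5 - 4))) = 729*((⅑)/1) = 729*((⅑)*1) = 729*(⅑) = 81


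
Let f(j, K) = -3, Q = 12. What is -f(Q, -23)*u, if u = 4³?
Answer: 192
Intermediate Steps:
u = 64
-f(Q, -23)*u = -(-3)*64 = -1*(-192) = 192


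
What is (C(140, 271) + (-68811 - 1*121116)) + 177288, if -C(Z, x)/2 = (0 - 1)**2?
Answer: -12641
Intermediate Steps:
C(Z, x) = -2 (C(Z, x) = -2*(0 - 1)**2 = -2*(-1)**2 = -2*1 = -2)
(C(140, 271) + (-68811 - 1*121116)) + 177288 = (-2 + (-68811 - 1*121116)) + 177288 = (-2 + (-68811 - 121116)) + 177288 = (-2 - 189927) + 177288 = -189929 + 177288 = -12641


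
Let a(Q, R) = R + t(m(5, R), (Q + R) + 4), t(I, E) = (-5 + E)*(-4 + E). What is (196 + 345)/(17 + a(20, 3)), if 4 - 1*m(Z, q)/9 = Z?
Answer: 541/526 ≈ 1.0285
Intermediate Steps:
m(Z, q) = 36 - 9*Z
a(Q, R) = -16 + (4 + Q + R)**2 - 9*Q - 8*R (a(Q, R) = R + (20 + ((Q + R) + 4)**2 - 9*((Q + R) + 4)) = R + (20 + (4 + Q + R)**2 - 9*(4 + Q + R)) = R + (20 + (4 + Q + R)**2 + (-36 - 9*Q - 9*R)) = R + (-16 + (4 + Q + R)**2 - 9*Q - 9*R) = -16 + (4 + Q + R)**2 - 9*Q - 8*R)
(196 + 345)/(17 + a(20, 3)) = (196 + 345)/(17 + (20**2 + 3**2 - 1*20 + 2*20*3)) = 541/(17 + (400 + 9 - 20 + 120)) = 541/(17 + 509) = 541/526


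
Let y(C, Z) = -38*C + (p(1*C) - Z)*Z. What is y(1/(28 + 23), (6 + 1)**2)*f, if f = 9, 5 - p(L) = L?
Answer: -330129/17 ≈ -19419.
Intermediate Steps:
p(L) = 5 - L
y(C, Z) = -38*C + Z*(5 - C - Z) (y(C, Z) = -38*C + ((5 - C) - Z)*Z = -38*C + (5 - C - Z)*Z = -38*C + Z*(5 - C - Z))
y(1/(28 + 23), (6 + 1)**2)*f = (-((6 + 1)**2)**2 - 38/(28 + 23) - (6 + 1)**2*(-5 + 1/(28 + 23)))*9 = (-(7**2)**2 - 38/51 - 1*7**2*(-5 + 1/51))*9 = (-1*49**2 - 38*1/51 - 1*49*(-5 + 1/51))*9 = (-1*2401 - 38/51 - 1*49*(-254/51))*9 = (-2401 - 38/51 + 12446/51)*9 = -36681/17*9 = -330129/17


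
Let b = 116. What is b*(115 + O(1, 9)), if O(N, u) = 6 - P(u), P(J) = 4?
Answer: 13572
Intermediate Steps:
O(N, u) = 2 (O(N, u) = 6 - 1*4 = 6 - 4 = 2)
b*(115 + O(1, 9)) = 116*(115 + 2) = 116*117 = 13572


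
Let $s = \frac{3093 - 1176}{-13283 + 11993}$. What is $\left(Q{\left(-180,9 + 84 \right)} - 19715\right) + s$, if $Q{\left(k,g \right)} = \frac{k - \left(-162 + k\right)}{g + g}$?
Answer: $- \frac{262809149}{13330} \approx -19716.0$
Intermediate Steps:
$Q{\left(k,g \right)} = \frac{81}{g}$ ($Q{\left(k,g \right)} = \frac{162}{2 g} = 162 \frac{1}{2 g} = \frac{81}{g}$)
$s = - \frac{639}{430}$ ($s = \frac{1917}{-1290} = 1917 \left(- \frac{1}{1290}\right) = - \frac{639}{430} \approx -1.486$)
$\left(Q{\left(-180,9 + 84 \right)} - 19715\right) + s = \left(\frac{81}{9 + 84} - 19715\right) - \frac{639}{430} = \left(\frac{81}{93} - 19715\right) - \frac{639}{430} = \left(81 \cdot \frac{1}{93} - 19715\right) - \frac{639}{430} = \left(\frac{27}{31} - 19715\right) - \frac{639}{430} = - \frac{611138}{31} - \frac{639}{430} = - \frac{262809149}{13330}$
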